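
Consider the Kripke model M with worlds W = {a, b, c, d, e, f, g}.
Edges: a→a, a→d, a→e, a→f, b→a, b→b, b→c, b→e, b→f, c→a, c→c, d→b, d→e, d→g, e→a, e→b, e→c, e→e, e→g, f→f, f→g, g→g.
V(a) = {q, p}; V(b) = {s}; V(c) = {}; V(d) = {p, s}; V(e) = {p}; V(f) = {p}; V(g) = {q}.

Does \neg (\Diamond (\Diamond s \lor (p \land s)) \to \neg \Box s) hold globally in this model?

Recall that \Box ψ holds at a world iff ψ holds at every accessible world, and \Diamond ψ holds iff ψ holds at some accessible world.
Let φ = \neg (\Diamond (\Diamond s \lor (p \land s)) \to \neg \Box s). Evaluate φ at each world:
  a (successors {a, d, e, f}): φ is false.
  b (successors {a, b, c, e, f}): φ is false.
  c (successors {a, c}): φ is false.
  d (successors {b, e, g}): φ is false.
  e (successors {a, b, c, e, g}): φ is false.
  f (successors {f, g}): φ is false.
  g (successors {g}): φ is false.
Detail at a (counterexample):
  At a: \Diamond (\Diamond s \lor (p \land s)) \to \neg \Box s is true, so \neg (\Diamond (\Diamond s \lor (p \land s)) \to \neg \Box s) is false.
    At a: \Diamond (\Diamond s \lor (p \land s)) is true, \neg \Box s is true, so \Diamond (\Diamond s \lor (p \land s)) \to \neg \Box s is true.
      At a: \Diamond (\Diamond s \lor (p \land s)) requires \Diamond s \lor (p \land s) at some successor in {a, d, e, f}.
        \Diamond s \lor (p \land s) holds at a, so \Diamond (\Diamond s \lor (p \land s)) is true at a.
      At a: \Box s is false, so \neg \Box s is true.

No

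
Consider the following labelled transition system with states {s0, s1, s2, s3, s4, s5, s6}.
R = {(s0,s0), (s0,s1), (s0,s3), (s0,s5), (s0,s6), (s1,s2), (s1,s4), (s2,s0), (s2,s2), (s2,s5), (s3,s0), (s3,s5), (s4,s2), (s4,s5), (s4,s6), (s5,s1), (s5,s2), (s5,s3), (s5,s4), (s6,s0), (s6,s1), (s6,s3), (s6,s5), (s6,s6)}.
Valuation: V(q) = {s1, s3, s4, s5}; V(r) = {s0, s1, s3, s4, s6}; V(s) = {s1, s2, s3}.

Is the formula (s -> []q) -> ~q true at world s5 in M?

At s5: s -> []q is true, ~q is false, so (s -> []q) -> ~q is false.
  At s5: s is false, []q is false, so s -> []q is true.
    At s5: []q requires q at every successor {s1, s2, s3, s4}.
      q fails at s2, so []q is false at s5.

No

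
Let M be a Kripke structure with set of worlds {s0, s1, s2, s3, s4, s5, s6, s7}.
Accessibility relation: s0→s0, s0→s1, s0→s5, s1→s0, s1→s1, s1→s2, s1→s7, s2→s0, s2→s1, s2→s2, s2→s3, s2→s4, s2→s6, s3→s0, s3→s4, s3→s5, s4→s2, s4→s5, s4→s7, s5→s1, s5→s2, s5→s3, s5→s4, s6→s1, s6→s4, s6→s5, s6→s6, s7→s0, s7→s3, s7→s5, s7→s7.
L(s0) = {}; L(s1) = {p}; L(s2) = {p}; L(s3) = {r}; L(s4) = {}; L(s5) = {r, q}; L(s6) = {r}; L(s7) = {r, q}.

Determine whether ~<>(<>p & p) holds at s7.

Yes

At s7: <>(<>p & p) is false, so ~<>(<>p & p) is true.
  At s7: <>(<>p & p) requires <>p & p at some successor in {s0, s3, s5, s7}.
    At s0: <>p & p is false.
    At s3: <>p & p is false.
    At s5: <>p & p is false.
    At s7: <>p & p is false.
  So <>(<>p & p) is false at s7.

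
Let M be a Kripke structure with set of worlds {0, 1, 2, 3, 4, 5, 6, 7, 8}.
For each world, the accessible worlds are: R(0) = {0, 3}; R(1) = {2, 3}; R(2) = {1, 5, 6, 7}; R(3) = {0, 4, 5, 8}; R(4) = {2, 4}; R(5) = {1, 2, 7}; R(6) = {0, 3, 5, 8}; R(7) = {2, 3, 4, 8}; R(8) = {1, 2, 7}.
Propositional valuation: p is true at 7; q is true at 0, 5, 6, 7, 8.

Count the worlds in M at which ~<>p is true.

Let φ = ~<>p. Evaluate φ at each world:
  0 (successors {0, 3}): φ is true.
  1 (successors {2, 3}): φ is true.
  2 (successors {1, 5, 6, 7}): φ is false.
  3 (successors {0, 4, 5, 8}): φ is true.
  4 (successors {2, 4}): φ is true.
  5 (successors {1, 2, 7}): φ is false.
  6 (successors {0, 3, 5, 8}): φ is true.
  7 (successors {2, 3, 4, 8}): φ is true.
  8 (successors {1, 2, 7}): φ is false.
For instance, at 0:
  At 0: <>p is false, so ~<>p is true.
    At 0: <>p requires p at some successor in {0, 3}.
      At 0: p is false.
      At 3: p is false.
    So <>p is false at 0.
Satisfying worlds: {0, 1, 3, 4, 6, 7}

6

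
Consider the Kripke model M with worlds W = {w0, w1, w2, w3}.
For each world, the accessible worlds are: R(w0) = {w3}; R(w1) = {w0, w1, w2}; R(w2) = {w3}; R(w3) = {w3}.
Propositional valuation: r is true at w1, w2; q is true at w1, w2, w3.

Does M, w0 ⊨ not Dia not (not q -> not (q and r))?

Yes

Recall that Dia ψ holds at a world iff ψ holds at some accessible world.
At w0: Dia not (not q -> not (q and r)) is false, so not Dia not (not q -> not (q and r)) is true.
  At w0: Dia not (not q -> not (q and r)) requires not (not q -> not (q and r)) at some successor in {w3}.
    At w3: not (not q -> not (q and r)) is false.
  So Dia not (not q -> not (q and r)) is false at w0.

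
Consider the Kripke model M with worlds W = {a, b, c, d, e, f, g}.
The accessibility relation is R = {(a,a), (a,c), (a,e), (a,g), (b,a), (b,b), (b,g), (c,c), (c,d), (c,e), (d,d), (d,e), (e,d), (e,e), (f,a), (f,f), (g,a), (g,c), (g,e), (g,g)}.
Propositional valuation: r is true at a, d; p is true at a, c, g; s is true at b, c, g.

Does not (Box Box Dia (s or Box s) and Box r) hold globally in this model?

Yes

Let φ = not (Box Box Dia (s or Box s) and Box r). Evaluate φ at each world:
  a (successors {a, c, e, g}): φ is true.
  b (successors {a, b, g}): φ is true.
  c (successors {c, d, e}): φ is true.
  d (successors {d, e}): φ is true.
  e (successors {d, e}): φ is true.
  f (successors {a, f}): φ is true.
  g (successors {a, c, e, g}): φ is true.
For instance, at g:
  At g: Box Box Dia (s or Box s) and Box r is false, so not (Box Box Dia (s or Box s) and Box r) is true.
    At g: Box Box Dia (s or Box s) is false, Box r is false, so Box Box Dia (s or Box s) and Box r is false.
      At g: Box Box Dia (s or Box s) requires Box Dia (s or Box s) at every successor {a, c, e, g}.
        Box Dia (s or Box s) fails at a, so Box Box Dia (s or Box s) is false at g.
      At g: Box r requires r at every successor {a, c, e, g}.
        r fails at c, so Box r is false at g.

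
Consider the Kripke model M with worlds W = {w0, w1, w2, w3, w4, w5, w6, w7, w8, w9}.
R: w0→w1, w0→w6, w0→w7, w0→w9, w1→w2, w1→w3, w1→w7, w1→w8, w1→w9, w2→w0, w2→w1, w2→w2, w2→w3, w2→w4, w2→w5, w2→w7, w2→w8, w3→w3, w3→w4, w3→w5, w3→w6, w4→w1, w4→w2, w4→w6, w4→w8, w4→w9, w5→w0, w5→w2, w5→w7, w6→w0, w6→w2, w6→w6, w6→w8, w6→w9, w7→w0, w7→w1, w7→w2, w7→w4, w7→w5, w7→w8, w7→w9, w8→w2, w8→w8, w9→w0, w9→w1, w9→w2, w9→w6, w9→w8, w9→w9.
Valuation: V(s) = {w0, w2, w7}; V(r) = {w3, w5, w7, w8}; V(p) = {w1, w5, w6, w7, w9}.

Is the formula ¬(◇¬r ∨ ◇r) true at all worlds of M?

Recall that ◇ψ holds at a world iff ψ holds at some accessible world.
Let φ = ¬(◇¬r ∨ ◇r). Evaluate φ at each world:
  w0 (successors {w1, w6, w7, w9}): φ is false.
  w1 (successors {w2, w3, w7, w8, w9}): φ is false.
  w2 (successors {w0, w1, w2, w3, w4, w5, w7, w8}): φ is false.
  w3 (successors {w3, w4, w5, w6}): φ is false.
  w4 (successors {w1, w2, w6, w8, w9}): φ is false.
  w5 (successors {w0, w2, w7}): φ is false.
  w6 (successors {w0, w2, w6, w8, w9}): φ is false.
  w7 (successors {w0, w1, w2, w4, w5, w8, w9}): φ is false.
  w8 (successors {w2, w8}): φ is false.
  w9 (successors {w0, w1, w2, w6, w8, w9}): φ is false.
Detail at w0 (counterexample):
  At w0: ◇¬r ∨ ◇r is true, so ¬(◇¬r ∨ ◇r) is false.
    At w0: ◇¬r is true, ◇r is true, so ◇¬r ∨ ◇r is true.
      At w0: ◇¬r requires ¬r at some successor in {w1, w6, w7, w9}.
        ¬r holds at w1, so ◇¬r is true at w0.
      At w0: ◇r requires r at some successor in {w1, w6, w7, w9}.
        r holds at w7, so ◇r is true at w0.

No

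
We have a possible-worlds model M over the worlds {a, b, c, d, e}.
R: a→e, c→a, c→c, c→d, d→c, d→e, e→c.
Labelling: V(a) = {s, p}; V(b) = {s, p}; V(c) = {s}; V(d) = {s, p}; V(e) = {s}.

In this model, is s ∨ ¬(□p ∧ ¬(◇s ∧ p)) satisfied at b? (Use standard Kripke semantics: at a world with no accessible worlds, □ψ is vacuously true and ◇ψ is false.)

Yes

At b: s is true, ¬(□p ∧ ¬(◇s ∧ p)) is false, so s ∨ ¬(□p ∧ ¬(◇s ∧ p)) is true.
  At b: □p ∧ ¬(◇s ∧ p) is true, so ¬(□p ∧ ¬(◇s ∧ p)) is false.
    At b: □p is true, ¬(◇s ∧ p) is true, so □p ∧ ¬(◇s ∧ p) is true.
      At b: no accessible worlds, so □p holds vacuously.
      At b: ◇s ∧ p is false, so ¬(◇s ∧ p) is true.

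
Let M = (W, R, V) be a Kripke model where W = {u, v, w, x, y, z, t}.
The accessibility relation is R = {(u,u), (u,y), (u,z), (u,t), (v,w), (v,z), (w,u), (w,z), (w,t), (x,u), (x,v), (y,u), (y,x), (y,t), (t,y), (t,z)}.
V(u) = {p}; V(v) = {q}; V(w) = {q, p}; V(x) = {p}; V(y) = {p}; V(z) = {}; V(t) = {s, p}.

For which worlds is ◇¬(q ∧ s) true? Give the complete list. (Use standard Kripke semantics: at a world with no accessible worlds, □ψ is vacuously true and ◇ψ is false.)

u, v, w, x, y, t

Let φ = ◇¬(q ∧ s). Evaluate φ at each world:
  u (successors {u, y, z, t}): φ is true.
  v (successors {w, z}): φ is true.
  w (successors {u, z, t}): φ is true.
  x (successors {u, v}): φ is true.
  y (successors {u, x, t}): φ is true.
  z (successors ∅): φ is false.
  t (successors {y, z}): φ is true.
For instance, at x:
  At x: ◇¬(q ∧ s) requires ¬(q ∧ s) at some successor in {u, v}.
    ¬(q ∧ s) holds at u, so ◇¬(q ∧ s) is true at x.
Satisfying worlds: {u, v, w, x, y, t}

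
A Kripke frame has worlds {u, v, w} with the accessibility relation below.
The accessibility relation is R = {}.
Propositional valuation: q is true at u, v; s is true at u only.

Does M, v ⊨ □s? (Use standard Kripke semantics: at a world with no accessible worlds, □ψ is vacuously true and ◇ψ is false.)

Yes

At v: no accessible worlds, so □s holds vacuously.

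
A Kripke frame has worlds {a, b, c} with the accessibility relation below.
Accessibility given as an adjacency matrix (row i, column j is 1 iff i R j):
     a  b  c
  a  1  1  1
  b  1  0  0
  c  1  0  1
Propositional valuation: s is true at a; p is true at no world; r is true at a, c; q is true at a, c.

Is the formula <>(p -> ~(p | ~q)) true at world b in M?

At b: <>(p -> ~(p | ~q)) requires p -> ~(p | ~q) at some successor in {a}.
  p -> ~(p | ~q) holds at a, so <>(p -> ~(p | ~q)) is true at b.

Yes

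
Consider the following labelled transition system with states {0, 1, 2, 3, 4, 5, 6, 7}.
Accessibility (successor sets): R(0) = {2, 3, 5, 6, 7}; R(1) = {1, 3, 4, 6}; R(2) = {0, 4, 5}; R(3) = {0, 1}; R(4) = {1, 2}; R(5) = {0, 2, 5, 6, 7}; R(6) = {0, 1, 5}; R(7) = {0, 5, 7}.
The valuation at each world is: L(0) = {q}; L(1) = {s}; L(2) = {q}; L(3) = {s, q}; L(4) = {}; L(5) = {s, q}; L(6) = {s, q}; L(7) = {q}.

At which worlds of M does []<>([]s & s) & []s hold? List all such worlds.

Let φ = []<>([]s & s) & []s. Evaluate φ at each world:
  0 (successors {2, 3, 5, 6, 7}): φ is false.
  1 (successors {1, 3, 4, 6}): φ is false.
  2 (successors {0, 4, 5}): φ is false.
  3 (successors {0, 1}): φ is false.
  4 (successors {1, 2}): φ is false.
  5 (successors {0, 2, 5, 6, 7}): φ is false.
  6 (successors {0, 1, 5}): φ is false.
  7 (successors {0, 5, 7}): φ is false.
For instance, at 0:
  At 0: []<>([]s & s) is false, []s is false, so []<>([]s & s) & []s is false.
    At 0: []<>([]s & s) requires <>([]s & s) at every successor {2, 3, 5, 6, 7}.
      <>([]s & s) fails at 2, so []<>([]s & s) is false at 0.
    At 0: []s requires s at every successor {2, 3, 5, 6, 7}.
      s fails at 2, so []s is false at 0.
Satisfying worlds: none.

none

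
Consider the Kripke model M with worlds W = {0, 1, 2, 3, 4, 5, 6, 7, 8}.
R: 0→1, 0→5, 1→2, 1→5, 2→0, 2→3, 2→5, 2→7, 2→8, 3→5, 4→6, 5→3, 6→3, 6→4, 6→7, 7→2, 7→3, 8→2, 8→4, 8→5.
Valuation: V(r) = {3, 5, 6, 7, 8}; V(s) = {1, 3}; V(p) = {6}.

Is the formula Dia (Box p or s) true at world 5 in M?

Yes

At 5: Dia (Box p or s) requires Box p or s at some successor in {3}.
  Box p or s holds at 3, so Dia (Box p or s) is true at 5.
    At 3: Box p is false, s is true, so Box p or s is true.
      At 3: Box p requires p at every successor {5}.
        p fails at 5, so Box p is false at 3.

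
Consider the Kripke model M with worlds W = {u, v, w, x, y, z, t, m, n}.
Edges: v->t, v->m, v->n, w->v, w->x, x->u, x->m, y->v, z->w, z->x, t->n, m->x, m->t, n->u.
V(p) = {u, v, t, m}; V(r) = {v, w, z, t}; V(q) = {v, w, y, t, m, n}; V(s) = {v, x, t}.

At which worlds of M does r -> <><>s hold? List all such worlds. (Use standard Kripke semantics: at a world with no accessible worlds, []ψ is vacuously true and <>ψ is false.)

Let φ = r -> <><>s. Evaluate φ at each world:
  u (successors ∅): φ is true.
  v (successors {t, m, n}): φ is true.
  w (successors {v, x}): φ is true.
  x (successors {u, m}): φ is true.
  y (successors {v}): φ is true.
  z (successors {w, x}): φ is true.
  t (successors {n}): φ is false.
  m (successors {x, t}): φ is true.
  n (successors {u}): φ is true.
For instance, at n:
  At n: r is false, <><>s is false, so r -> <><>s is true.
    At n: <><>s requires <>s at some successor in {u}.
      At u: <>s is false.
    So <><>s is false at n.
Satisfying worlds: {u, v, w, x, y, z, m, n}

u, v, w, x, y, z, m, n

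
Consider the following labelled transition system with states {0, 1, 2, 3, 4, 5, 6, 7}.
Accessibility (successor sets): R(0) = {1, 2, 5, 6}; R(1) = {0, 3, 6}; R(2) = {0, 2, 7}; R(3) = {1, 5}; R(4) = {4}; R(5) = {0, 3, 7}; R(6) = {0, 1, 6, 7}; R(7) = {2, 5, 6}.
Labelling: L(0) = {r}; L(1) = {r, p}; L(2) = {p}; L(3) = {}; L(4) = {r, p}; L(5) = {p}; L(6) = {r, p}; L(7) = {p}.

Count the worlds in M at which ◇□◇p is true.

8

Let φ = ◇□◇p. Evaluate φ at each world:
  0 (successors {1, 2, 5, 6}): φ is true.
  1 (successors {0, 3, 6}): φ is true.
  2 (successors {0, 2, 7}): φ is true.
  3 (successors {1, 5}): φ is true.
  4 (successors {4}): φ is true.
  5 (successors {0, 3, 7}): φ is true.
  6 (successors {0, 1, 6, 7}): φ is true.
  7 (successors {2, 5, 6}): φ is true.
For instance, at 2:
  At 2: ◇□◇p requires □◇p at some successor in {0, 2, 7}.
    □◇p holds at 0, so ◇□◇p is true at 2.
      At 0: □◇p requires ◇p at every successor {1, 2, 5, 6}.
        At 1: ◇p is true.
        At 2: ◇p is true.
        At 5: ◇p is true.
        At 6: ◇p is true.
      So □◇p is true at 0.
Satisfying worlds: {0, 1, 2, 3, 4, 5, 6, 7}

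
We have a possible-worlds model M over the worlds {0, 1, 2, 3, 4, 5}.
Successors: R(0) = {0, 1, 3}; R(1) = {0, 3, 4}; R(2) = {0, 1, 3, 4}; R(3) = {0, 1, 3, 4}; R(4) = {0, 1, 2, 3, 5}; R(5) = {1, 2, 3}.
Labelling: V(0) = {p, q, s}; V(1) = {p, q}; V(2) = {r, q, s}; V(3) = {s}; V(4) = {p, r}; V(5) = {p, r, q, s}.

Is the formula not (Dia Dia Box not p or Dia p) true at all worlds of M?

No

Let φ = not (Dia Dia Box not p or Dia p). Evaluate φ at each world:
  0 (successors {0, 1, 3}): φ is false.
  1 (successors {0, 3, 4}): φ is false.
  2 (successors {0, 1, 3, 4}): φ is false.
  3 (successors {0, 1, 3, 4}): φ is false.
  4 (successors {0, 1, 2, 3, 5}): φ is false.
  5 (successors {1, 2, 3}): φ is false.
Detail at 0 (counterexample):
  At 0: Dia Dia Box not p or Dia p is true, so not (Dia Dia Box not p or Dia p) is false.
    At 0: Dia Dia Box not p is false, Dia p is true, so Dia Dia Box not p or Dia p is true.
      At 0: Dia Dia Box not p requires Dia Box not p at some successor in {0, 1, 3}.
        At 0: Dia Box not p is false.
        At 1: Dia Box not p is false.
        At 3: Dia Box not p is false.
      So Dia Dia Box not p is false at 0.
      At 0: Dia p requires p at some successor in {0, 1, 3}.
        p holds at 0, so Dia p is true at 0.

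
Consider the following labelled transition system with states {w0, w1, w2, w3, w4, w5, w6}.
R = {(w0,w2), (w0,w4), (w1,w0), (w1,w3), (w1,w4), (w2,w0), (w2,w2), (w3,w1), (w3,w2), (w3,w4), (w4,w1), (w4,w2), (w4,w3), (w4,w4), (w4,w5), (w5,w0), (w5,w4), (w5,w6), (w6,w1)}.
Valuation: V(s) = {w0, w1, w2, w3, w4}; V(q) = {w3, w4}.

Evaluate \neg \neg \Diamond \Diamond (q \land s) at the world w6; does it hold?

At w6: \neg \Diamond \Diamond (q \land s) is false, so \neg \neg \Diamond \Diamond (q \land s) is true.
  At w6: \Diamond \Diamond (q \land s) is true, so \neg \Diamond \Diamond (q \land s) is false.
    At w6: \Diamond \Diamond (q \land s) requires \Diamond (q \land s) at some successor in {w1}.
      \Diamond (q \land s) holds at w1, so \Diamond \Diamond (q \land s) is true at w6.

Yes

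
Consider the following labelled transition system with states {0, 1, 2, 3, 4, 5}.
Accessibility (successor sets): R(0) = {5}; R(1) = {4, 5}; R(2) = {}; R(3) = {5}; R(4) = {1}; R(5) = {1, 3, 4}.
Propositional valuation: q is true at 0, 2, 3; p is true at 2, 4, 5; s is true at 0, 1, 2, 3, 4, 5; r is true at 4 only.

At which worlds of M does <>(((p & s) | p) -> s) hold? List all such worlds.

Recall that <>ψ holds at a world iff ψ holds at some accessible world.
Let φ = <>(((p & s) | p) -> s). Evaluate φ at each world:
  0 (successors {5}): φ is true.
  1 (successors {4, 5}): φ is true.
  2 (successors ∅): φ is false.
  3 (successors {5}): φ is true.
  4 (successors {1}): φ is true.
  5 (successors {1, 3, 4}): φ is true.
For instance, at 0:
  At 0: <>(((p & s) | p) -> s) requires ((p & s) | p) -> s at some successor in {5}.
    ((p & s) | p) -> s holds at 5, so <>(((p & s) | p) -> s) is true at 0.
Satisfying worlds: {0, 1, 3, 4, 5}

0, 1, 3, 4, 5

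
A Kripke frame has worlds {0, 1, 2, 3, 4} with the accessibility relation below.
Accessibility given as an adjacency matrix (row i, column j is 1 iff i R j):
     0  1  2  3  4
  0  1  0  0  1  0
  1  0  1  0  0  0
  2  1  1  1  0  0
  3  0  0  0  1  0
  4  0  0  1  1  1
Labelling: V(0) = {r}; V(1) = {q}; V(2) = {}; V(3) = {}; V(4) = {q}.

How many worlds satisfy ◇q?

Let φ = ◇q. Evaluate φ at each world:
  0 (successors {0, 3}): φ is false.
  1 (successors {1}): φ is true.
  2 (successors {0, 1, 2}): φ is true.
  3 (successors {3}): φ is false.
  4 (successors {2, 3, 4}): φ is true.
For instance, at 2:
  At 2: ◇q requires q at some successor in {0, 1, 2}.
    q holds at 1, so ◇q is true at 2.
Satisfying worlds: {1, 2, 4}

3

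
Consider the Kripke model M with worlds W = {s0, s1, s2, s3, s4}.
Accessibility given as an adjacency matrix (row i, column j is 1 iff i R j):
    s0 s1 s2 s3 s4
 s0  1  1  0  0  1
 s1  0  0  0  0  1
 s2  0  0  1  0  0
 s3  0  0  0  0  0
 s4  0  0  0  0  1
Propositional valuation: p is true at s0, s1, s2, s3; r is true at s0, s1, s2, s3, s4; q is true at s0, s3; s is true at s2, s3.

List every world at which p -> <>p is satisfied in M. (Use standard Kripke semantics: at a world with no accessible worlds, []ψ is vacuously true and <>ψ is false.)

s0, s2, s4

Recall that <>ψ holds at a world iff ψ holds at some accessible world.
Let φ = p -> <>p. Evaluate φ at each world:
  s0 (successors {s0, s1, s4}): φ is true.
  s1 (successors {s4}): φ is false.
  s2 (successors {s2}): φ is true.
  s3 (successors ∅): φ is false.
  s4 (successors {s4}): φ is true.
For instance, at s1:
  At s1: p is true, <>p is false, so p -> <>p is false.
    At s1: <>p requires p at some successor in {s4}.
      At s4: p is false.
    So <>p is false at s1.
Satisfying worlds: {s0, s2, s4}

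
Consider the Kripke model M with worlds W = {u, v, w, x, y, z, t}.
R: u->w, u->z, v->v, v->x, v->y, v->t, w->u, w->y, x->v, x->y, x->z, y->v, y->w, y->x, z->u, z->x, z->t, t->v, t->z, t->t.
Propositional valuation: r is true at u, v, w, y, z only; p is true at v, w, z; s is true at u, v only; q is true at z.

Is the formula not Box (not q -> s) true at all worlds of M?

Yes

Let φ = not Box (not q -> s). Evaluate φ at each world:
  u (successors {w, z}): φ is true.
  v (successors {v, x, y, t}): φ is true.
  w (successors {u, y}): φ is true.
  x (successors {v, y, z}): φ is true.
  y (successors {v, w, x}): φ is true.
  z (successors {u, x, t}): φ is true.
  t (successors {v, z, t}): φ is true.
For instance, at v:
  At v: Box (not q -> s) is false, so not Box (not q -> s) is true.
    At v: Box (not q -> s) requires not q -> s at every successor {v, x, y, t}.
      not q -> s fails at x, so Box (not q -> s) is false at v.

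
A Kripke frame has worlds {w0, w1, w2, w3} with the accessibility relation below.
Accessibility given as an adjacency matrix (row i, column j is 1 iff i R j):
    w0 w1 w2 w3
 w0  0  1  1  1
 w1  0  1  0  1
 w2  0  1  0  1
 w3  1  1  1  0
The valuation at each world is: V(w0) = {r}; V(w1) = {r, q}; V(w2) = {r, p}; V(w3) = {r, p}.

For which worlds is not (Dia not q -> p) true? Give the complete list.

Let φ = not (Dia not q -> p). Evaluate φ at each world:
  w0 (successors {w1, w2, w3}): φ is true.
  w1 (successors {w1, w3}): φ is true.
  w2 (successors {w1, w3}): φ is false.
  w3 (successors {w0, w1, w2}): φ is false.
For instance, at w2:
  At w2: Dia not q -> p is true, so not (Dia not q -> p) is false.
    At w2: Dia not q is true, p is true, so Dia not q -> p is true.
      At w2: Dia not q requires not q at some successor in {w1, w3}.
        not q holds at w3, so Dia not q is true at w2.
Satisfying worlds: {w0, w1}

w0, w1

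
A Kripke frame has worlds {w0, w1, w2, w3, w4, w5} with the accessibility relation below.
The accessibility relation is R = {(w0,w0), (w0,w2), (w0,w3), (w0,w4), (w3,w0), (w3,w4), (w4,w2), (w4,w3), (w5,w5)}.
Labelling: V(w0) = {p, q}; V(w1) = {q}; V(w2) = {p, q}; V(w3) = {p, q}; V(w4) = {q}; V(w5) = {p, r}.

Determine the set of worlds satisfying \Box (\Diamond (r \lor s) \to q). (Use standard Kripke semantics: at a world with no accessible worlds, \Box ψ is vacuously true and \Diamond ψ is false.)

w0, w1, w2, w3, w4

Let φ = \Box (\Diamond (r \lor s) \to q). Evaluate φ at each world:
  w0 (successors {w0, w2, w3, w4}): φ is true.
  w1 (successors ∅): φ is true.
  w2 (successors ∅): φ is true.
  w3 (successors {w0, w4}): φ is true.
  w4 (successors {w2, w3}): φ is true.
  w5 (successors {w5}): φ is false.
For instance, at w4:
  At w4: \Box (\Diamond (r \lor s) \to q) requires \Diamond (r \lor s) \to q at every successor {w2, w3}.
      At w2: \Diamond (r \lor s) is false, q is true, so \Diamond (r \lor s) \to q is true.
      At w3: \Diamond (r \lor s) is false, q is true, so \Diamond (r \lor s) \to q is true.
  So \Box (\Diamond (r \lor s) \to q) is true at w4.
Satisfying worlds: {w0, w1, w2, w3, w4}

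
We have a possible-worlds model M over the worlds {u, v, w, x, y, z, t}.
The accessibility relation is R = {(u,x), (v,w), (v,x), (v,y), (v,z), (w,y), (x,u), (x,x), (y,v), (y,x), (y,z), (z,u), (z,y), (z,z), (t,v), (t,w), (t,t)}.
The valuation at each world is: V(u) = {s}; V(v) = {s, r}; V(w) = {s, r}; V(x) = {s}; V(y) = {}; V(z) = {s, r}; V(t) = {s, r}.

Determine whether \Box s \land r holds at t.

Yes

At t: \Box s is true, r is true, so \Box s \land r is true.
  At t: \Box s requires s at every successor {v, w, t}.
    At v: s is true.
    At w: s is true.
    At t: s is true.
  So \Box s is true at t.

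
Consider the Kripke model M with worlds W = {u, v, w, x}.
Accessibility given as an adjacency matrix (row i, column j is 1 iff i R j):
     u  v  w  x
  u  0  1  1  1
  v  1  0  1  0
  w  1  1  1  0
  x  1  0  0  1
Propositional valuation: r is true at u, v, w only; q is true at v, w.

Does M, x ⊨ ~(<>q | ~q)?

At x: <>q | ~q is true, so ~(<>q | ~q) is false.
  At x: <>q is false, ~q is true, so <>q | ~q is true.
    At x: <>q requires q at some successor in {u, x}.
      At u: q is false.
      At x: q is false.
    So <>q is false at x.

No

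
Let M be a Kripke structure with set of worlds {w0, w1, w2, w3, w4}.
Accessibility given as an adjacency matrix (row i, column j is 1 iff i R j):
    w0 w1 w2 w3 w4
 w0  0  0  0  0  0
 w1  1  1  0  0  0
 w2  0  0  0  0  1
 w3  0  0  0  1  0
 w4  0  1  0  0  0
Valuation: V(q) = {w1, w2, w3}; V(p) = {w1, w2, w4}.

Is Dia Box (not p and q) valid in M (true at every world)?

No

Recall that Box ψ holds at a world iff ψ holds at every accessible world, and Dia ψ holds iff ψ holds at some accessible world.
Let φ = Dia Box (not p and q). Evaluate φ at each world:
  w0 (successors ∅): φ is false.
  w1 (successors {w0, w1}): φ is true.
  w2 (successors {w4}): φ is false.
  w3 (successors {w3}): φ is true.
  w4 (successors {w1}): φ is false.
Detail at w0 (counterexample):
  At w0: no accessible worlds, so Dia Box (not p and q) is false.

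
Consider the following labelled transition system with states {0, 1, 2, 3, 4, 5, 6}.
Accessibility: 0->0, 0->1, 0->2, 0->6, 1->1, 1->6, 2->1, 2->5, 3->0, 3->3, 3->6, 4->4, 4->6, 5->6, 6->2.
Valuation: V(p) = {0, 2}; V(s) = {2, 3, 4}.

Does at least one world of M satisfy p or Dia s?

Recall that Dia ψ holds at a world iff ψ holds at some accessible world.
Let φ = p or Dia s. Evaluate φ at each world:
  0 (successors {0, 1, 2, 6}): φ is true.
  1 (successors {1, 6}): φ is false.
  2 (successors {1, 5}): φ is true.
  3 (successors {0, 3, 6}): φ is true.
  4 (successors {4, 6}): φ is true.
  5 (successors {6}): φ is false.
  6 (successors {2}): φ is true.
Detail at 0 (witness):
  At 0: p is true, Dia s is true, so p or Dia s is true.
    At 0: Dia s requires s at some successor in {0, 1, 2, 6}.
      s holds at 2, so Dia s is true at 0.

Yes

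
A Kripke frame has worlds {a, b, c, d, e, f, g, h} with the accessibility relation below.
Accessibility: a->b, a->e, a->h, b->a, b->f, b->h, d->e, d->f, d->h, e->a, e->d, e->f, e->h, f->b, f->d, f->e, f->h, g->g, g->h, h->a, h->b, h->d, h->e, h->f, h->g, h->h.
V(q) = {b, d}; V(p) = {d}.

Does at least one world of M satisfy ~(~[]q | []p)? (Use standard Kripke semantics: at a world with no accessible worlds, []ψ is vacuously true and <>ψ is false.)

Let φ = ~(~[]q | []p). Evaluate φ at each world:
  a (successors {b, e, h}): φ is false.
  b (successors {a, f, h}): φ is false.
  c (successors ∅): φ is false.
  d (successors {e, f, h}): φ is false.
  e (successors {a, d, f, h}): φ is false.
  f (successors {b, d, e, h}): φ is false.
  g (successors {g, h}): φ is false.
  h (successors {a, b, d, e, f, g, h}): φ is false.
For instance, at h:
  At h: ~[]q | []p is true, so ~(~[]q | []p) is false.
    At h: ~[]q is true, []p is false, so ~[]q | []p is true.
      At h: []q is false, so ~[]q is true.
      At h: []p requires p at every successor {a, b, d, e, f, g, h}.
        p fails at a, so []p is false at h.

No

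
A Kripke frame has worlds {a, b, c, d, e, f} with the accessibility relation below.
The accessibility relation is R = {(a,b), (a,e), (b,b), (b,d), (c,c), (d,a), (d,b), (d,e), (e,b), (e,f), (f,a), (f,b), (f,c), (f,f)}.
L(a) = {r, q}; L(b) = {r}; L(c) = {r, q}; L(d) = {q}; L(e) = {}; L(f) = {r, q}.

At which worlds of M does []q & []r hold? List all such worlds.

c

Recall that []ψ holds at a world iff ψ holds at every accessible world, and <>ψ holds iff ψ holds at some accessible world.
Let φ = []q & []r. Evaluate φ at each world:
  a (successors {b, e}): φ is false.
  b (successors {b, d}): φ is false.
  c (successors {c}): φ is true.
  d (successors {a, b, e}): φ is false.
  e (successors {b, f}): φ is false.
  f (successors {a, b, c, f}): φ is false.
For instance, at e:
  At e: []q is false, []r is true, so []q & []r is false.
    At e: []q requires q at every successor {b, f}.
      q fails at b, so []q is false at e.
    At e: []r requires r at every successor {b, f}.
      At b: r is true.
      At f: r is true.
    So []r is true at e.
Satisfying worlds: {c}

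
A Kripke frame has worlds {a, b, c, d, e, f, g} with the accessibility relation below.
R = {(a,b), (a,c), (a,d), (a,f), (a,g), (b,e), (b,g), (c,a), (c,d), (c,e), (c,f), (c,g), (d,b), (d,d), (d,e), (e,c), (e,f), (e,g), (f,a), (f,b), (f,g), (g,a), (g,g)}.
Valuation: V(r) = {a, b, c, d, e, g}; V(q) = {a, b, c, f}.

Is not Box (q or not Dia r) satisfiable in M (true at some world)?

Let φ = not Box (q or not Dia r). Evaluate φ at each world:
  a (successors {b, c, d, f, g}): φ is true.
  b (successors {e, g}): φ is true.
  c (successors {a, d, e, f, g}): φ is true.
  d (successors {b, d, e}): φ is true.
  e (successors {c, f, g}): φ is true.
  f (successors {a, b, g}): φ is true.
  g (successors {a, g}): φ is true.
Detail at a (witness):
  At a: Box (q or not Dia r) is false, so not Box (q or not Dia r) is true.
    At a: Box (q or not Dia r) requires q or not Dia r at every successor {b, c, d, f, g}.
      q or not Dia r fails at d, so Box (q or not Dia r) is false at a.

Yes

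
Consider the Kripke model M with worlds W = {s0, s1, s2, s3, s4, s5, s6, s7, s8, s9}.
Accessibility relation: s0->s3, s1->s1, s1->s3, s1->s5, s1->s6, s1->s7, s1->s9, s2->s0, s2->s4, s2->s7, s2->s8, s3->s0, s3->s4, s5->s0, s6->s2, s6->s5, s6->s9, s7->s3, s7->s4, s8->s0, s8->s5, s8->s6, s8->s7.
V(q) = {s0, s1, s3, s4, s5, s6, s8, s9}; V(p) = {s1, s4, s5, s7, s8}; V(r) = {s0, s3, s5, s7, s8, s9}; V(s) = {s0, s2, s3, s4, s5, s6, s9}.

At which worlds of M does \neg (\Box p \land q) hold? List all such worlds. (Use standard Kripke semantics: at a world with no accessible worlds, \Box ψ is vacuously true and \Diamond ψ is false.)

Let φ = \neg (\Box p \land q). Evaluate φ at each world:
  s0 (successors {s3}): φ is true.
  s1 (successors {s1, s3, s5, s6, s7, s9}): φ is true.
  s2 (successors {s0, s4, s7, s8}): φ is true.
  s3 (successors {s0, s4}): φ is true.
  s4 (successors ∅): φ is false.
  s5 (successors {s0}): φ is true.
  s6 (successors {s2, s5, s9}): φ is true.
  s7 (successors {s3, s4}): φ is true.
  s8 (successors {s0, s5, s6, s7}): φ is true.
  s9 (successors ∅): φ is false.
For instance, at s7:
  At s7: \Box p \land q is false, so \neg (\Box p \land q) is true.
    At s7: \Box p is false, q is false, so \Box p \land q is false.
      At s7: \Box p requires p at every successor {s3, s4}.
        p fails at s3, so \Box p is false at s7.
Satisfying worlds: {s0, s1, s2, s3, s5, s6, s7, s8}

s0, s1, s2, s3, s5, s6, s7, s8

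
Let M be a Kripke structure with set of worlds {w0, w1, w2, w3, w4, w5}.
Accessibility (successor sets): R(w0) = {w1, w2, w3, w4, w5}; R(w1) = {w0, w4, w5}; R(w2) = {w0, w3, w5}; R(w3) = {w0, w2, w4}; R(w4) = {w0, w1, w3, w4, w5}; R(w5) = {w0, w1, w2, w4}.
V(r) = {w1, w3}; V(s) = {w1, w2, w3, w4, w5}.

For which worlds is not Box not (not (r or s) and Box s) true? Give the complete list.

Recall that Box ψ holds at a world iff ψ holds at every accessible world, and Dia ψ holds iff ψ holds at some accessible world.
Let φ = not Box not (not (r or s) and Box s). Evaluate φ at each world:
  w0 (successors {w1, w2, w3, w4, w5}): φ is false.
  w1 (successors {w0, w4, w5}): φ is true.
  w2 (successors {w0, w3, w5}): φ is true.
  w3 (successors {w0, w2, w4}): φ is true.
  w4 (successors {w0, w1, w3, w4, w5}): φ is true.
  w5 (successors {w0, w1, w2, w4}): φ is true.
For instance, at w1:
  At w1: Box not (not (r or s) and Box s) is false, so not Box not (not (r or s) and Box s) is true.
    At w1: Box not (not (r or s) and Box s) requires not (not (r or s) and Box s) at every successor {w0, w4, w5}.
      not (not (r or s) and Box s) fails at w0, so Box not (not (r or s) and Box s) is false at w1.
Satisfying worlds: {w1, w2, w3, w4, w5}

w1, w2, w3, w4, w5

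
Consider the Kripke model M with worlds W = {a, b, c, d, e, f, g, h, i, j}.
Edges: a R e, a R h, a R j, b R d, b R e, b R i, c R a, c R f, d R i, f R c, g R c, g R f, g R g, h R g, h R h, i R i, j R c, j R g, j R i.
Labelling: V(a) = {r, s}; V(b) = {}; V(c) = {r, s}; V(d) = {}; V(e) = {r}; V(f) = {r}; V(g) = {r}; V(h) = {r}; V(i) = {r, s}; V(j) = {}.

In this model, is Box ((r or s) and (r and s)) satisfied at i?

At i: Box ((r or s) and (r and s)) requires (r or s) and (r and s) at every successor {i}.
  At i: (r or s) and (r and s) is true.
So Box ((r or s) and (r and s)) is true at i.

Yes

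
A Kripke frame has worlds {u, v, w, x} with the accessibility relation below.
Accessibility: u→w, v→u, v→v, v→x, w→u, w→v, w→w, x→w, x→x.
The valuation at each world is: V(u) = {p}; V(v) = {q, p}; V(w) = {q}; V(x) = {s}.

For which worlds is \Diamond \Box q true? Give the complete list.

v, w

Let φ = \Diamond \Box q. Evaluate φ at each world:
  u (successors {w}): φ is false.
  v (successors {u, v, x}): φ is true.
  w (successors {u, v, w}): φ is true.
  x (successors {w, x}): φ is false.
For instance, at x:
  At x: \Diamond \Box q requires \Box q at some successor in {w, x}.
    At w: \Box q is false.
    At x: \Box q is false.
  So \Diamond \Box q is false at x.
Satisfying worlds: {v, w}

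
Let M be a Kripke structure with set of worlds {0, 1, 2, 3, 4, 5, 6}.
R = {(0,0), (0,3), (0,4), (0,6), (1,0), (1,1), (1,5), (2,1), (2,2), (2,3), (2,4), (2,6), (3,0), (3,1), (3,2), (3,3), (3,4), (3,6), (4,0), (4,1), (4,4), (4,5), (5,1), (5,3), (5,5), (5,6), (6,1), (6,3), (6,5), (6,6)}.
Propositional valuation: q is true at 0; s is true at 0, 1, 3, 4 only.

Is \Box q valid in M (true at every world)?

Recall that \Box ψ holds at a world iff ψ holds at every accessible world, and \Diamond ψ holds iff ψ holds at some accessible world.
Let φ = \Box q. Evaluate φ at each world:
  0 (successors {0, 3, 4, 6}): φ is false.
  1 (successors {0, 1, 5}): φ is false.
  2 (successors {1, 2, 3, 4, 6}): φ is false.
  3 (successors {0, 1, 2, 3, 4, 6}): φ is false.
  4 (successors {0, 1, 4, 5}): φ is false.
  5 (successors {1, 3, 5, 6}): φ is false.
  6 (successors {1, 3, 5, 6}): φ is false.
Detail at 0 (counterexample):
  At 0: \Box q requires q at every successor {0, 3, 4, 6}.
    q fails at 3, so \Box q is false at 0.

No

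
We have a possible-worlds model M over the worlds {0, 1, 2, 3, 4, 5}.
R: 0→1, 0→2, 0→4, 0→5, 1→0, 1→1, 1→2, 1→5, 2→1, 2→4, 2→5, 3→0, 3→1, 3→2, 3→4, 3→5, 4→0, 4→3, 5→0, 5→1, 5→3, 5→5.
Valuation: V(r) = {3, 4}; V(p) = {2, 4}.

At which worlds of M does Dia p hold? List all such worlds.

0, 1, 2, 3

Let φ = Dia p. Evaluate φ at each world:
  0 (successors {1, 2, 4, 5}): φ is true.
  1 (successors {0, 1, 2, 5}): φ is true.
  2 (successors {1, 4, 5}): φ is true.
  3 (successors {0, 1, 2, 4, 5}): φ is true.
  4 (successors {0, 3}): φ is false.
  5 (successors {0, 1, 3, 5}): φ is false.
For instance, at 4:
  At 4: Dia p requires p at some successor in {0, 3}.
    At 0: p is false.
    At 3: p is false.
  So Dia p is false at 4.
Satisfying worlds: {0, 1, 2, 3}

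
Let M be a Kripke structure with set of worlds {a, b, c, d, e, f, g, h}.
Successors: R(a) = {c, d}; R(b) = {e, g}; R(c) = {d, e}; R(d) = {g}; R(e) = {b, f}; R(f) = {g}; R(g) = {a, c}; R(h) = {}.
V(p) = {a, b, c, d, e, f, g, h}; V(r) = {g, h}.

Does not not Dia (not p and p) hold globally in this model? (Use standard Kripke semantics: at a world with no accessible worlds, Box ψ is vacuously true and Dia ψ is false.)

No

Let φ = not not Dia (not p and p). Evaluate φ at each world:
  a (successors {c, d}): φ is false.
  b (successors {e, g}): φ is false.
  c (successors {d, e}): φ is false.
  d (successors {g}): φ is false.
  e (successors {b, f}): φ is false.
  f (successors {g}): φ is false.
  g (successors {a, c}): φ is false.
  h (successors ∅): φ is false.
Detail at a (counterexample):
  At a: not Dia (not p and p) is true, so not not Dia (not p and p) is false.
    At a: Dia (not p and p) is false, so not Dia (not p and p) is true.
      At a: Dia (not p and p) requires not p and p at some successor in {c, d}.
        At c: not p and p is false.
        At d: not p and p is false.
      So Dia (not p and p) is false at a.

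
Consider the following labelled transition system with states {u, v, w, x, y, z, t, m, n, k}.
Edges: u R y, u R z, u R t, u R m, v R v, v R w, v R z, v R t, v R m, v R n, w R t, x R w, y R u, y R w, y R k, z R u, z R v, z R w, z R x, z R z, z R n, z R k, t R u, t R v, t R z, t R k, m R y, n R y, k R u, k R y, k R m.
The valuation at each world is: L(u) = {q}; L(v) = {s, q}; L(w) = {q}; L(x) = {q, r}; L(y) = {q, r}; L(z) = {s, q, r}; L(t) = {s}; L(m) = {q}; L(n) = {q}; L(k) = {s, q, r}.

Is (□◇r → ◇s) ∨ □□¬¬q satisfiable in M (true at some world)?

Let φ = (□◇r → ◇s) ∨ □□¬¬q. Evaluate φ at each world:
  u (successors {y, z, t, m}): φ is true.
  v (successors {v, w, z, t, m, n}): φ is true.
  w (successors {t}): φ is true.
  x (successors {w}): φ is true.
  y (successors {u, w, k}): φ is true.
  z (successors {u, v, w, x, z, n, k}): φ is true.
  t (successors {u, v, z, k}): φ is true.
  m (successors {y}): φ is true.
  n (successors {y}): φ is true.
  k (successors {u, y, m}): φ is false.
Detail at u (witness):
  At u: □◇r → ◇s is true, □□¬¬q is true, so (□◇r → ◇s) ∨ □□¬¬q is true.
    At u: □◇r is true, ◇s is true, so □◇r → ◇s is true.
      At u: □◇r requires ◇r at every successor {y, z, t, m}.
        At y: ◇r is true.
        At z: ◇r is true.
        At t: ◇r is true.
        At m: ◇r is true.
      So □◇r is true at u.
      At u: ◇s requires s at some successor in {y, z, t, m}.
        s holds at z, so ◇s is true at u.
    At u: □□¬¬q requires □¬¬q at every successor {y, z, t, m}.
      At y: □¬¬q is true.
      At z: □¬¬q is true.
      At t: □¬¬q is true.
      At m: □¬¬q is true.
    So □□¬¬q is true at u.

Yes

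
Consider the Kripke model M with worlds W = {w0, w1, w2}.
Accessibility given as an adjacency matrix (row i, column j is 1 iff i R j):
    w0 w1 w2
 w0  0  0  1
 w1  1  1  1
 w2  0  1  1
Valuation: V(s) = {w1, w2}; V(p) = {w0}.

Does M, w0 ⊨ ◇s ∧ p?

Recall that ◇ψ holds at a world iff ψ holds at some accessible world.
At w0: ◇s is true, p is true, so ◇s ∧ p is true.
  At w0: ◇s requires s at some successor in {w2}.
    s holds at w2, so ◇s is true at w0.

Yes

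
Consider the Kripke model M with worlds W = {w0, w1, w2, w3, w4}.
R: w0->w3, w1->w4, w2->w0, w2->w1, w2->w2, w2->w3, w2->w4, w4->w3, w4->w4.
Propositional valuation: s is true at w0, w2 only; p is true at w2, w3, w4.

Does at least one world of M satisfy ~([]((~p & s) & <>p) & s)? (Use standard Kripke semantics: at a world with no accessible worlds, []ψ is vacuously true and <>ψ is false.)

Let φ = ~([]((~p & s) & <>p) & s). Evaluate φ at each world:
  w0 (successors {w3}): φ is true.
  w1 (successors {w4}): φ is true.
  w2 (successors {w0, w1, w2, w3, w4}): φ is true.
  w3 (successors ∅): φ is true.
  w4 (successors {w3, w4}): φ is true.
Detail at w0 (witness):
  At w0: []((~p & s) & <>p) & s is false, so ~([]((~p & s) & <>p) & s) is true.
    At w0: []((~p & s) & <>p) is false, s is true, so []((~p & s) & <>p) & s is false.
      At w0: []((~p & s) & <>p) requires (~p & s) & <>p at every successor {w3}.
        (~p & s) & <>p fails at w3, so []((~p & s) & <>p) is false at w0.

Yes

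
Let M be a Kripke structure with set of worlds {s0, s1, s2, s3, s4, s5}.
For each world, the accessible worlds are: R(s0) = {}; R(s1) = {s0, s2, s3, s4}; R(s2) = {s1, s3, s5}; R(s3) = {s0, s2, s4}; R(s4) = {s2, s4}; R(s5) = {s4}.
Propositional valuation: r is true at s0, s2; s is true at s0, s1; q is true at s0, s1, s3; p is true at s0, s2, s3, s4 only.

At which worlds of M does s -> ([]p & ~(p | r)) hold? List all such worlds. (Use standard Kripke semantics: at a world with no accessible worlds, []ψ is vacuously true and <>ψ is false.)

Recall that []ψ holds at a world iff ψ holds at every accessible world, and <>ψ holds iff ψ holds at some accessible world.
Let φ = s -> ([]p & ~(p | r)). Evaluate φ at each world:
  s0 (successors ∅): φ is false.
  s1 (successors {s0, s2, s3, s4}): φ is true.
  s2 (successors {s1, s3, s5}): φ is true.
  s3 (successors {s0, s2, s4}): φ is true.
  s4 (successors {s2, s4}): φ is true.
  s5 (successors {s4}): φ is true.
For instance, at s2:
  At s2: s is false, []p & ~(p | r) is false, so s -> ([]p & ~(p | r)) is true.
    At s2: []p is false, ~(p | r) is false, so []p & ~(p | r) is false.
      At s2: []p requires p at every successor {s1, s3, s5}.
        p fails at s1, so []p is false at s2.
Satisfying worlds: {s1, s2, s3, s4, s5}

s1, s2, s3, s4, s5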